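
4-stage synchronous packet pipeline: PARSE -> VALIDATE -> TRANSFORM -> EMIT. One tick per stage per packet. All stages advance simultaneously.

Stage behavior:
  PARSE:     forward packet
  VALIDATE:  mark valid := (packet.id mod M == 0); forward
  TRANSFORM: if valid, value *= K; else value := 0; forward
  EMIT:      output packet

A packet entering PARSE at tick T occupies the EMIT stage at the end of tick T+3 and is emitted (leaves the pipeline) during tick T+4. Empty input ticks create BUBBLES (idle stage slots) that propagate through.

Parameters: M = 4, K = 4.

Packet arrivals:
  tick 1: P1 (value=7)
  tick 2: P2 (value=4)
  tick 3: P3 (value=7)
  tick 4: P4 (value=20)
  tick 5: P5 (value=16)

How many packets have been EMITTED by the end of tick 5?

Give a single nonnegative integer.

Answer: 1

Derivation:
Tick 1: [PARSE:P1(v=7,ok=F), VALIDATE:-, TRANSFORM:-, EMIT:-] out:-; in:P1
Tick 2: [PARSE:P2(v=4,ok=F), VALIDATE:P1(v=7,ok=F), TRANSFORM:-, EMIT:-] out:-; in:P2
Tick 3: [PARSE:P3(v=7,ok=F), VALIDATE:P2(v=4,ok=F), TRANSFORM:P1(v=0,ok=F), EMIT:-] out:-; in:P3
Tick 4: [PARSE:P4(v=20,ok=F), VALIDATE:P3(v=7,ok=F), TRANSFORM:P2(v=0,ok=F), EMIT:P1(v=0,ok=F)] out:-; in:P4
Tick 5: [PARSE:P5(v=16,ok=F), VALIDATE:P4(v=20,ok=T), TRANSFORM:P3(v=0,ok=F), EMIT:P2(v=0,ok=F)] out:P1(v=0); in:P5
Emitted by tick 5: ['P1']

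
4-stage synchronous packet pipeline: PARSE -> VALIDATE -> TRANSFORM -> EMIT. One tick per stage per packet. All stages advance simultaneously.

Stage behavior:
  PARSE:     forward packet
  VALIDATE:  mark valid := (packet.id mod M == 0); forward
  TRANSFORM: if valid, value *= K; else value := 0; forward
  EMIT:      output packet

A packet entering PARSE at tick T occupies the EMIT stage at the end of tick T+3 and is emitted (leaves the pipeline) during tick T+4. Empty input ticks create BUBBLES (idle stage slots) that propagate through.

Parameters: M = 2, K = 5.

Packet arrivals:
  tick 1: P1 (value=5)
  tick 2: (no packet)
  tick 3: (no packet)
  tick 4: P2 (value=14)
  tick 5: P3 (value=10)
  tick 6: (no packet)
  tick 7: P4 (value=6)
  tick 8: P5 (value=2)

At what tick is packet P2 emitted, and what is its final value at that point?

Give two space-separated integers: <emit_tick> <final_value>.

Tick 1: [PARSE:P1(v=5,ok=F), VALIDATE:-, TRANSFORM:-, EMIT:-] out:-; in:P1
Tick 2: [PARSE:-, VALIDATE:P1(v=5,ok=F), TRANSFORM:-, EMIT:-] out:-; in:-
Tick 3: [PARSE:-, VALIDATE:-, TRANSFORM:P1(v=0,ok=F), EMIT:-] out:-; in:-
Tick 4: [PARSE:P2(v=14,ok=F), VALIDATE:-, TRANSFORM:-, EMIT:P1(v=0,ok=F)] out:-; in:P2
Tick 5: [PARSE:P3(v=10,ok=F), VALIDATE:P2(v=14,ok=T), TRANSFORM:-, EMIT:-] out:P1(v=0); in:P3
Tick 6: [PARSE:-, VALIDATE:P3(v=10,ok=F), TRANSFORM:P2(v=70,ok=T), EMIT:-] out:-; in:-
Tick 7: [PARSE:P4(v=6,ok=F), VALIDATE:-, TRANSFORM:P3(v=0,ok=F), EMIT:P2(v=70,ok=T)] out:-; in:P4
Tick 8: [PARSE:P5(v=2,ok=F), VALIDATE:P4(v=6,ok=T), TRANSFORM:-, EMIT:P3(v=0,ok=F)] out:P2(v=70); in:P5
Tick 9: [PARSE:-, VALIDATE:P5(v=2,ok=F), TRANSFORM:P4(v=30,ok=T), EMIT:-] out:P3(v=0); in:-
Tick 10: [PARSE:-, VALIDATE:-, TRANSFORM:P5(v=0,ok=F), EMIT:P4(v=30,ok=T)] out:-; in:-
Tick 11: [PARSE:-, VALIDATE:-, TRANSFORM:-, EMIT:P5(v=0,ok=F)] out:P4(v=30); in:-
Tick 12: [PARSE:-, VALIDATE:-, TRANSFORM:-, EMIT:-] out:P5(v=0); in:-
P2: arrives tick 4, valid=True (id=2, id%2=0), emit tick 8, final value 70

Answer: 8 70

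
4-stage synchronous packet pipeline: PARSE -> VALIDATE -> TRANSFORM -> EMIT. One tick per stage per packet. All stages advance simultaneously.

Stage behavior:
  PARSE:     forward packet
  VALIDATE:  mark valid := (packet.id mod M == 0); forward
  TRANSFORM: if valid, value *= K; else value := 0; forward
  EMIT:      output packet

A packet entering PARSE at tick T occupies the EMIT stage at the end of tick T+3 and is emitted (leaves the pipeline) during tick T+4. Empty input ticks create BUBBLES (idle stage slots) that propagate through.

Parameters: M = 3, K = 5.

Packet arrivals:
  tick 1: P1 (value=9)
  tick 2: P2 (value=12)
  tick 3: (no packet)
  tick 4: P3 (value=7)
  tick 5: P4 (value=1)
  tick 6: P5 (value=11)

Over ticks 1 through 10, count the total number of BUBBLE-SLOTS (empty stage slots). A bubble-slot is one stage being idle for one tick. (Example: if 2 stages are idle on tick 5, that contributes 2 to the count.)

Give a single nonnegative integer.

Tick 1: [PARSE:P1(v=9,ok=F), VALIDATE:-, TRANSFORM:-, EMIT:-] out:-; bubbles=3
Tick 2: [PARSE:P2(v=12,ok=F), VALIDATE:P1(v=9,ok=F), TRANSFORM:-, EMIT:-] out:-; bubbles=2
Tick 3: [PARSE:-, VALIDATE:P2(v=12,ok=F), TRANSFORM:P1(v=0,ok=F), EMIT:-] out:-; bubbles=2
Tick 4: [PARSE:P3(v=7,ok=F), VALIDATE:-, TRANSFORM:P2(v=0,ok=F), EMIT:P1(v=0,ok=F)] out:-; bubbles=1
Tick 5: [PARSE:P4(v=1,ok=F), VALIDATE:P3(v=7,ok=T), TRANSFORM:-, EMIT:P2(v=0,ok=F)] out:P1(v=0); bubbles=1
Tick 6: [PARSE:P5(v=11,ok=F), VALIDATE:P4(v=1,ok=F), TRANSFORM:P3(v=35,ok=T), EMIT:-] out:P2(v=0); bubbles=1
Tick 7: [PARSE:-, VALIDATE:P5(v=11,ok=F), TRANSFORM:P4(v=0,ok=F), EMIT:P3(v=35,ok=T)] out:-; bubbles=1
Tick 8: [PARSE:-, VALIDATE:-, TRANSFORM:P5(v=0,ok=F), EMIT:P4(v=0,ok=F)] out:P3(v=35); bubbles=2
Tick 9: [PARSE:-, VALIDATE:-, TRANSFORM:-, EMIT:P5(v=0,ok=F)] out:P4(v=0); bubbles=3
Tick 10: [PARSE:-, VALIDATE:-, TRANSFORM:-, EMIT:-] out:P5(v=0); bubbles=4
Total bubble-slots: 20

Answer: 20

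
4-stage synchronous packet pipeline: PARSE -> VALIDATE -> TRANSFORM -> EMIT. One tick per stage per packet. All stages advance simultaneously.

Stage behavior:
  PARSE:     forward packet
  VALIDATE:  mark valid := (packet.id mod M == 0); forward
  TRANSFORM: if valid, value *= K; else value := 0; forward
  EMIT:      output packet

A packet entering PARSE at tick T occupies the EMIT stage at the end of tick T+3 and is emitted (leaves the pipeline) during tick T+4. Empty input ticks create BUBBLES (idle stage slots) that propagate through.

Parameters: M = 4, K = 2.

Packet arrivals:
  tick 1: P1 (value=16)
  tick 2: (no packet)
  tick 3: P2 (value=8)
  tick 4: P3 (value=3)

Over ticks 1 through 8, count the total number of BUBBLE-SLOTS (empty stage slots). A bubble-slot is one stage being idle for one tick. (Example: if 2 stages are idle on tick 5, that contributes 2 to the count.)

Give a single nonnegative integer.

Tick 1: [PARSE:P1(v=16,ok=F), VALIDATE:-, TRANSFORM:-, EMIT:-] out:-; bubbles=3
Tick 2: [PARSE:-, VALIDATE:P1(v=16,ok=F), TRANSFORM:-, EMIT:-] out:-; bubbles=3
Tick 3: [PARSE:P2(v=8,ok=F), VALIDATE:-, TRANSFORM:P1(v=0,ok=F), EMIT:-] out:-; bubbles=2
Tick 4: [PARSE:P3(v=3,ok=F), VALIDATE:P2(v=8,ok=F), TRANSFORM:-, EMIT:P1(v=0,ok=F)] out:-; bubbles=1
Tick 5: [PARSE:-, VALIDATE:P3(v=3,ok=F), TRANSFORM:P2(v=0,ok=F), EMIT:-] out:P1(v=0); bubbles=2
Tick 6: [PARSE:-, VALIDATE:-, TRANSFORM:P3(v=0,ok=F), EMIT:P2(v=0,ok=F)] out:-; bubbles=2
Tick 7: [PARSE:-, VALIDATE:-, TRANSFORM:-, EMIT:P3(v=0,ok=F)] out:P2(v=0); bubbles=3
Tick 8: [PARSE:-, VALIDATE:-, TRANSFORM:-, EMIT:-] out:P3(v=0); bubbles=4
Total bubble-slots: 20

Answer: 20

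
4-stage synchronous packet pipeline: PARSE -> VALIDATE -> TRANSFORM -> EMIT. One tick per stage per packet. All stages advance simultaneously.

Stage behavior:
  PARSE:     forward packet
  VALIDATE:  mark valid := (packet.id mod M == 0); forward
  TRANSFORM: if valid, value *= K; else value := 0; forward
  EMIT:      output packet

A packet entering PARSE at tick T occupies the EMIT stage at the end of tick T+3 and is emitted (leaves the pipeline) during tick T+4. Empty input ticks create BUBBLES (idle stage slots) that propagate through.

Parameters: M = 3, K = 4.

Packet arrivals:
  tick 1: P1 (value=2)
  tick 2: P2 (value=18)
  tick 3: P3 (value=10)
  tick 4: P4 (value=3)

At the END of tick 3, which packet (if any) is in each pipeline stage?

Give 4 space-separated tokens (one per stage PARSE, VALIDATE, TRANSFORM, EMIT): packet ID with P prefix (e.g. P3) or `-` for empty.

Tick 1: [PARSE:P1(v=2,ok=F), VALIDATE:-, TRANSFORM:-, EMIT:-] out:-; in:P1
Tick 2: [PARSE:P2(v=18,ok=F), VALIDATE:P1(v=2,ok=F), TRANSFORM:-, EMIT:-] out:-; in:P2
Tick 3: [PARSE:P3(v=10,ok=F), VALIDATE:P2(v=18,ok=F), TRANSFORM:P1(v=0,ok=F), EMIT:-] out:-; in:P3
At end of tick 3: ['P3', 'P2', 'P1', '-']

Answer: P3 P2 P1 -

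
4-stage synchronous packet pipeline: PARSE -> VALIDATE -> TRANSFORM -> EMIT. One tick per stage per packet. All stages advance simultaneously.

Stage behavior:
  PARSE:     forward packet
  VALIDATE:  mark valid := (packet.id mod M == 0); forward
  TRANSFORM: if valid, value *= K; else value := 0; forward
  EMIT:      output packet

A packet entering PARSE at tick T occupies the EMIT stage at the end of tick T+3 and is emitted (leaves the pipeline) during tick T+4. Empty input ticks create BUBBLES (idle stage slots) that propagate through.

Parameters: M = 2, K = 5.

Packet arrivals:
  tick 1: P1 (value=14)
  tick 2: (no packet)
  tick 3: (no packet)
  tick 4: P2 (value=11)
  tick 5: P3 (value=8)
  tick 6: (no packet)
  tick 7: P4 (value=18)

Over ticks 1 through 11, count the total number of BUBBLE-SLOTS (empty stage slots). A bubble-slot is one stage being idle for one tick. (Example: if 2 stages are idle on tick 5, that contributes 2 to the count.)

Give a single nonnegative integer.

Tick 1: [PARSE:P1(v=14,ok=F), VALIDATE:-, TRANSFORM:-, EMIT:-] out:-; bubbles=3
Tick 2: [PARSE:-, VALIDATE:P1(v=14,ok=F), TRANSFORM:-, EMIT:-] out:-; bubbles=3
Tick 3: [PARSE:-, VALIDATE:-, TRANSFORM:P1(v=0,ok=F), EMIT:-] out:-; bubbles=3
Tick 4: [PARSE:P2(v=11,ok=F), VALIDATE:-, TRANSFORM:-, EMIT:P1(v=0,ok=F)] out:-; bubbles=2
Tick 5: [PARSE:P3(v=8,ok=F), VALIDATE:P2(v=11,ok=T), TRANSFORM:-, EMIT:-] out:P1(v=0); bubbles=2
Tick 6: [PARSE:-, VALIDATE:P3(v=8,ok=F), TRANSFORM:P2(v=55,ok=T), EMIT:-] out:-; bubbles=2
Tick 7: [PARSE:P4(v=18,ok=F), VALIDATE:-, TRANSFORM:P3(v=0,ok=F), EMIT:P2(v=55,ok=T)] out:-; bubbles=1
Tick 8: [PARSE:-, VALIDATE:P4(v=18,ok=T), TRANSFORM:-, EMIT:P3(v=0,ok=F)] out:P2(v=55); bubbles=2
Tick 9: [PARSE:-, VALIDATE:-, TRANSFORM:P4(v=90,ok=T), EMIT:-] out:P3(v=0); bubbles=3
Tick 10: [PARSE:-, VALIDATE:-, TRANSFORM:-, EMIT:P4(v=90,ok=T)] out:-; bubbles=3
Tick 11: [PARSE:-, VALIDATE:-, TRANSFORM:-, EMIT:-] out:P4(v=90); bubbles=4
Total bubble-slots: 28

Answer: 28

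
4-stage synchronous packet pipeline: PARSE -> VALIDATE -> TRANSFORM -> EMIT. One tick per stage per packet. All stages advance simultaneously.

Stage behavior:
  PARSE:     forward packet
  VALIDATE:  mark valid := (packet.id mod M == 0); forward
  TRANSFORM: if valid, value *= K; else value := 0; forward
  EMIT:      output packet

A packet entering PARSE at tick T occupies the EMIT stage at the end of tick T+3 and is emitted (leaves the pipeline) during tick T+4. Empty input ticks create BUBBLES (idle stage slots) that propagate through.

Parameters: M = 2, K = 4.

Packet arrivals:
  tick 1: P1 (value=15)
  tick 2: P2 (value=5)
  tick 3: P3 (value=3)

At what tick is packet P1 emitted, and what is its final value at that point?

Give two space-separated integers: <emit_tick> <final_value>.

Answer: 5 0

Derivation:
Tick 1: [PARSE:P1(v=15,ok=F), VALIDATE:-, TRANSFORM:-, EMIT:-] out:-; in:P1
Tick 2: [PARSE:P2(v=5,ok=F), VALIDATE:P1(v=15,ok=F), TRANSFORM:-, EMIT:-] out:-; in:P2
Tick 3: [PARSE:P3(v=3,ok=F), VALIDATE:P2(v=5,ok=T), TRANSFORM:P1(v=0,ok=F), EMIT:-] out:-; in:P3
Tick 4: [PARSE:-, VALIDATE:P3(v=3,ok=F), TRANSFORM:P2(v=20,ok=T), EMIT:P1(v=0,ok=F)] out:-; in:-
Tick 5: [PARSE:-, VALIDATE:-, TRANSFORM:P3(v=0,ok=F), EMIT:P2(v=20,ok=T)] out:P1(v=0); in:-
Tick 6: [PARSE:-, VALIDATE:-, TRANSFORM:-, EMIT:P3(v=0,ok=F)] out:P2(v=20); in:-
Tick 7: [PARSE:-, VALIDATE:-, TRANSFORM:-, EMIT:-] out:P3(v=0); in:-
P1: arrives tick 1, valid=False (id=1, id%2=1), emit tick 5, final value 0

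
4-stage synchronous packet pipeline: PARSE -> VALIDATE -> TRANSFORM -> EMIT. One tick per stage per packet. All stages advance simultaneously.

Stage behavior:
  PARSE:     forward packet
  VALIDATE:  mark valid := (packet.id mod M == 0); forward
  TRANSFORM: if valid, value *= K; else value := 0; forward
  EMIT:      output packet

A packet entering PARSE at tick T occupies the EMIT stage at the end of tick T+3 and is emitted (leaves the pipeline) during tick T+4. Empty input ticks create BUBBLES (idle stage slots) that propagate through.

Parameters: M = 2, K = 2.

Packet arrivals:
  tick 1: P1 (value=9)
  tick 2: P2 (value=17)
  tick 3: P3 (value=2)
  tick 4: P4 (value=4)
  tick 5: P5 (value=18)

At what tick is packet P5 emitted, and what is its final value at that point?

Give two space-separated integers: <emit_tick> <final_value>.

Tick 1: [PARSE:P1(v=9,ok=F), VALIDATE:-, TRANSFORM:-, EMIT:-] out:-; in:P1
Tick 2: [PARSE:P2(v=17,ok=F), VALIDATE:P1(v=9,ok=F), TRANSFORM:-, EMIT:-] out:-; in:P2
Tick 3: [PARSE:P3(v=2,ok=F), VALIDATE:P2(v=17,ok=T), TRANSFORM:P1(v=0,ok=F), EMIT:-] out:-; in:P3
Tick 4: [PARSE:P4(v=4,ok=F), VALIDATE:P3(v=2,ok=F), TRANSFORM:P2(v=34,ok=T), EMIT:P1(v=0,ok=F)] out:-; in:P4
Tick 5: [PARSE:P5(v=18,ok=F), VALIDATE:P4(v=4,ok=T), TRANSFORM:P3(v=0,ok=F), EMIT:P2(v=34,ok=T)] out:P1(v=0); in:P5
Tick 6: [PARSE:-, VALIDATE:P5(v=18,ok=F), TRANSFORM:P4(v=8,ok=T), EMIT:P3(v=0,ok=F)] out:P2(v=34); in:-
Tick 7: [PARSE:-, VALIDATE:-, TRANSFORM:P5(v=0,ok=F), EMIT:P4(v=8,ok=T)] out:P3(v=0); in:-
Tick 8: [PARSE:-, VALIDATE:-, TRANSFORM:-, EMIT:P5(v=0,ok=F)] out:P4(v=8); in:-
Tick 9: [PARSE:-, VALIDATE:-, TRANSFORM:-, EMIT:-] out:P5(v=0); in:-
P5: arrives tick 5, valid=False (id=5, id%2=1), emit tick 9, final value 0

Answer: 9 0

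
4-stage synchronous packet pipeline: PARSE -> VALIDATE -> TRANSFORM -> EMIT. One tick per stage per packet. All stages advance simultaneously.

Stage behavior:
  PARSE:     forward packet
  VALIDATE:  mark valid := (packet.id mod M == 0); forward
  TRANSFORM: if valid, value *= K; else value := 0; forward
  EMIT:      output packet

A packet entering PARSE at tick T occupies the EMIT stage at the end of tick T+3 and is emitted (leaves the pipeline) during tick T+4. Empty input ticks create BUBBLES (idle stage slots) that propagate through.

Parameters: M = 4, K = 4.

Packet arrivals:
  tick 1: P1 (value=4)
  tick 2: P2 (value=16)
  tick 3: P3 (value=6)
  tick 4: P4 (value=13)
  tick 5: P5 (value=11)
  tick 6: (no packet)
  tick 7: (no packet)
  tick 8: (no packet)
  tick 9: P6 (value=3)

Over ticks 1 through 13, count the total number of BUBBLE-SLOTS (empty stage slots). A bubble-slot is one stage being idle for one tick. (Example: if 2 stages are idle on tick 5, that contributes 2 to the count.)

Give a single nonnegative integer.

Tick 1: [PARSE:P1(v=4,ok=F), VALIDATE:-, TRANSFORM:-, EMIT:-] out:-; bubbles=3
Tick 2: [PARSE:P2(v=16,ok=F), VALIDATE:P1(v=4,ok=F), TRANSFORM:-, EMIT:-] out:-; bubbles=2
Tick 3: [PARSE:P3(v=6,ok=F), VALIDATE:P2(v=16,ok=F), TRANSFORM:P1(v=0,ok=F), EMIT:-] out:-; bubbles=1
Tick 4: [PARSE:P4(v=13,ok=F), VALIDATE:P3(v=6,ok=F), TRANSFORM:P2(v=0,ok=F), EMIT:P1(v=0,ok=F)] out:-; bubbles=0
Tick 5: [PARSE:P5(v=11,ok=F), VALIDATE:P4(v=13,ok=T), TRANSFORM:P3(v=0,ok=F), EMIT:P2(v=0,ok=F)] out:P1(v=0); bubbles=0
Tick 6: [PARSE:-, VALIDATE:P5(v=11,ok=F), TRANSFORM:P4(v=52,ok=T), EMIT:P3(v=0,ok=F)] out:P2(v=0); bubbles=1
Tick 7: [PARSE:-, VALIDATE:-, TRANSFORM:P5(v=0,ok=F), EMIT:P4(v=52,ok=T)] out:P3(v=0); bubbles=2
Tick 8: [PARSE:-, VALIDATE:-, TRANSFORM:-, EMIT:P5(v=0,ok=F)] out:P4(v=52); bubbles=3
Tick 9: [PARSE:P6(v=3,ok=F), VALIDATE:-, TRANSFORM:-, EMIT:-] out:P5(v=0); bubbles=3
Tick 10: [PARSE:-, VALIDATE:P6(v=3,ok=F), TRANSFORM:-, EMIT:-] out:-; bubbles=3
Tick 11: [PARSE:-, VALIDATE:-, TRANSFORM:P6(v=0,ok=F), EMIT:-] out:-; bubbles=3
Tick 12: [PARSE:-, VALIDATE:-, TRANSFORM:-, EMIT:P6(v=0,ok=F)] out:-; bubbles=3
Tick 13: [PARSE:-, VALIDATE:-, TRANSFORM:-, EMIT:-] out:P6(v=0); bubbles=4
Total bubble-slots: 28

Answer: 28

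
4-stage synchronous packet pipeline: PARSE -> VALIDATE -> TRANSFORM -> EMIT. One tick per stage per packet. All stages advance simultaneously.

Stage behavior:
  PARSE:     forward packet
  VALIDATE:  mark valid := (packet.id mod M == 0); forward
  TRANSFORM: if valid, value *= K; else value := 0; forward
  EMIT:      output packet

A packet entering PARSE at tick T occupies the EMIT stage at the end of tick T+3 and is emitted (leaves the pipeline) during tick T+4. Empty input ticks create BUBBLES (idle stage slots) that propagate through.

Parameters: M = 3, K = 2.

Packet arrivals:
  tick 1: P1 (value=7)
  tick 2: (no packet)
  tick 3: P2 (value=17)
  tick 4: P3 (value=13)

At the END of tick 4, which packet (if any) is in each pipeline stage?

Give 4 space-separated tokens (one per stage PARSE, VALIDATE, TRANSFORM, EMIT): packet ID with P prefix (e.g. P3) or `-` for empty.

Answer: P3 P2 - P1

Derivation:
Tick 1: [PARSE:P1(v=7,ok=F), VALIDATE:-, TRANSFORM:-, EMIT:-] out:-; in:P1
Tick 2: [PARSE:-, VALIDATE:P1(v=7,ok=F), TRANSFORM:-, EMIT:-] out:-; in:-
Tick 3: [PARSE:P2(v=17,ok=F), VALIDATE:-, TRANSFORM:P1(v=0,ok=F), EMIT:-] out:-; in:P2
Tick 4: [PARSE:P3(v=13,ok=F), VALIDATE:P2(v=17,ok=F), TRANSFORM:-, EMIT:P1(v=0,ok=F)] out:-; in:P3
At end of tick 4: ['P3', 'P2', '-', 'P1']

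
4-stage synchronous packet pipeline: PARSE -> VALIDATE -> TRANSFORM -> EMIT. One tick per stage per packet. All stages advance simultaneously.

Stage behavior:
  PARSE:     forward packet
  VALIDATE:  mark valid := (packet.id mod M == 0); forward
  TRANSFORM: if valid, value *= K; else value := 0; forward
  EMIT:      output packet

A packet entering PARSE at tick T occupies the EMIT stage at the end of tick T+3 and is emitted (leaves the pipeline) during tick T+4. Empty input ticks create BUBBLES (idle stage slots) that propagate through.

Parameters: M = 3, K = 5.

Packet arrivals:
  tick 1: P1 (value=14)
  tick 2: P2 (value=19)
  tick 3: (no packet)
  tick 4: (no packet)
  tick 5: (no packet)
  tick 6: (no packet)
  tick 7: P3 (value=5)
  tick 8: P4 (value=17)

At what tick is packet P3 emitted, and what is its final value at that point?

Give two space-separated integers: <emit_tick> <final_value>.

Answer: 11 25

Derivation:
Tick 1: [PARSE:P1(v=14,ok=F), VALIDATE:-, TRANSFORM:-, EMIT:-] out:-; in:P1
Tick 2: [PARSE:P2(v=19,ok=F), VALIDATE:P1(v=14,ok=F), TRANSFORM:-, EMIT:-] out:-; in:P2
Tick 3: [PARSE:-, VALIDATE:P2(v=19,ok=F), TRANSFORM:P1(v=0,ok=F), EMIT:-] out:-; in:-
Tick 4: [PARSE:-, VALIDATE:-, TRANSFORM:P2(v=0,ok=F), EMIT:P1(v=0,ok=F)] out:-; in:-
Tick 5: [PARSE:-, VALIDATE:-, TRANSFORM:-, EMIT:P2(v=0,ok=F)] out:P1(v=0); in:-
Tick 6: [PARSE:-, VALIDATE:-, TRANSFORM:-, EMIT:-] out:P2(v=0); in:-
Tick 7: [PARSE:P3(v=5,ok=F), VALIDATE:-, TRANSFORM:-, EMIT:-] out:-; in:P3
Tick 8: [PARSE:P4(v=17,ok=F), VALIDATE:P3(v=5,ok=T), TRANSFORM:-, EMIT:-] out:-; in:P4
Tick 9: [PARSE:-, VALIDATE:P4(v=17,ok=F), TRANSFORM:P3(v=25,ok=T), EMIT:-] out:-; in:-
Tick 10: [PARSE:-, VALIDATE:-, TRANSFORM:P4(v=0,ok=F), EMIT:P3(v=25,ok=T)] out:-; in:-
Tick 11: [PARSE:-, VALIDATE:-, TRANSFORM:-, EMIT:P4(v=0,ok=F)] out:P3(v=25); in:-
Tick 12: [PARSE:-, VALIDATE:-, TRANSFORM:-, EMIT:-] out:P4(v=0); in:-
P3: arrives tick 7, valid=True (id=3, id%3=0), emit tick 11, final value 25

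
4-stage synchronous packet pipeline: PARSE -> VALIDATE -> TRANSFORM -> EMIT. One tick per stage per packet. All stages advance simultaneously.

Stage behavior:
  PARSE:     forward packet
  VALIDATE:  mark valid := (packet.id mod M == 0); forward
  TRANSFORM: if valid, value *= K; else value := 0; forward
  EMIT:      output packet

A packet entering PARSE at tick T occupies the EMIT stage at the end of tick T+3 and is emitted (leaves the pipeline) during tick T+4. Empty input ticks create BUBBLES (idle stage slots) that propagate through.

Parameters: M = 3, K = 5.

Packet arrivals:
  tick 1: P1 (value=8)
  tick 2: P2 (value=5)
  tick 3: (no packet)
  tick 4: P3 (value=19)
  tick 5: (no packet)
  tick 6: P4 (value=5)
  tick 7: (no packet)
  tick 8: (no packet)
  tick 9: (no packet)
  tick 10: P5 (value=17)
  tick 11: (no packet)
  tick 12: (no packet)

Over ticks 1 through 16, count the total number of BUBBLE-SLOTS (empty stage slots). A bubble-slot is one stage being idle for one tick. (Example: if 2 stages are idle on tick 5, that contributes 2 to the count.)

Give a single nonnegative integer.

Answer: 44

Derivation:
Tick 1: [PARSE:P1(v=8,ok=F), VALIDATE:-, TRANSFORM:-, EMIT:-] out:-; bubbles=3
Tick 2: [PARSE:P2(v=5,ok=F), VALIDATE:P1(v=8,ok=F), TRANSFORM:-, EMIT:-] out:-; bubbles=2
Tick 3: [PARSE:-, VALIDATE:P2(v=5,ok=F), TRANSFORM:P1(v=0,ok=F), EMIT:-] out:-; bubbles=2
Tick 4: [PARSE:P3(v=19,ok=F), VALIDATE:-, TRANSFORM:P2(v=0,ok=F), EMIT:P1(v=0,ok=F)] out:-; bubbles=1
Tick 5: [PARSE:-, VALIDATE:P3(v=19,ok=T), TRANSFORM:-, EMIT:P2(v=0,ok=F)] out:P1(v=0); bubbles=2
Tick 6: [PARSE:P4(v=5,ok=F), VALIDATE:-, TRANSFORM:P3(v=95,ok=T), EMIT:-] out:P2(v=0); bubbles=2
Tick 7: [PARSE:-, VALIDATE:P4(v=5,ok=F), TRANSFORM:-, EMIT:P3(v=95,ok=T)] out:-; bubbles=2
Tick 8: [PARSE:-, VALIDATE:-, TRANSFORM:P4(v=0,ok=F), EMIT:-] out:P3(v=95); bubbles=3
Tick 9: [PARSE:-, VALIDATE:-, TRANSFORM:-, EMIT:P4(v=0,ok=F)] out:-; bubbles=3
Tick 10: [PARSE:P5(v=17,ok=F), VALIDATE:-, TRANSFORM:-, EMIT:-] out:P4(v=0); bubbles=3
Tick 11: [PARSE:-, VALIDATE:P5(v=17,ok=F), TRANSFORM:-, EMIT:-] out:-; bubbles=3
Tick 12: [PARSE:-, VALIDATE:-, TRANSFORM:P5(v=0,ok=F), EMIT:-] out:-; bubbles=3
Tick 13: [PARSE:-, VALIDATE:-, TRANSFORM:-, EMIT:P5(v=0,ok=F)] out:-; bubbles=3
Tick 14: [PARSE:-, VALIDATE:-, TRANSFORM:-, EMIT:-] out:P5(v=0); bubbles=4
Tick 15: [PARSE:-, VALIDATE:-, TRANSFORM:-, EMIT:-] out:-; bubbles=4
Tick 16: [PARSE:-, VALIDATE:-, TRANSFORM:-, EMIT:-] out:-; bubbles=4
Total bubble-slots: 44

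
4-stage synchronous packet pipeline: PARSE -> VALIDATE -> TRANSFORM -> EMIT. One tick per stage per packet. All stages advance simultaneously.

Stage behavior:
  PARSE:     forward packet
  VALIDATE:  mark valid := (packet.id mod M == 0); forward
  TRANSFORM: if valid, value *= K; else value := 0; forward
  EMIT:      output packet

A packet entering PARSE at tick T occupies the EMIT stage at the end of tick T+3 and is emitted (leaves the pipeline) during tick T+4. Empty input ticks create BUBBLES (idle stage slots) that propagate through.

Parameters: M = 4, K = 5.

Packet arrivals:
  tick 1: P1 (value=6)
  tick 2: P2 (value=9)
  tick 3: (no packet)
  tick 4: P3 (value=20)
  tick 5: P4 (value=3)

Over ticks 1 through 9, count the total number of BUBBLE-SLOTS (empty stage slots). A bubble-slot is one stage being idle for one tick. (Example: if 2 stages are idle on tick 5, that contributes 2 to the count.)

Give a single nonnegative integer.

Tick 1: [PARSE:P1(v=6,ok=F), VALIDATE:-, TRANSFORM:-, EMIT:-] out:-; bubbles=3
Tick 2: [PARSE:P2(v=9,ok=F), VALIDATE:P1(v=6,ok=F), TRANSFORM:-, EMIT:-] out:-; bubbles=2
Tick 3: [PARSE:-, VALIDATE:P2(v=9,ok=F), TRANSFORM:P1(v=0,ok=F), EMIT:-] out:-; bubbles=2
Tick 4: [PARSE:P3(v=20,ok=F), VALIDATE:-, TRANSFORM:P2(v=0,ok=F), EMIT:P1(v=0,ok=F)] out:-; bubbles=1
Tick 5: [PARSE:P4(v=3,ok=F), VALIDATE:P3(v=20,ok=F), TRANSFORM:-, EMIT:P2(v=0,ok=F)] out:P1(v=0); bubbles=1
Tick 6: [PARSE:-, VALIDATE:P4(v=3,ok=T), TRANSFORM:P3(v=0,ok=F), EMIT:-] out:P2(v=0); bubbles=2
Tick 7: [PARSE:-, VALIDATE:-, TRANSFORM:P4(v=15,ok=T), EMIT:P3(v=0,ok=F)] out:-; bubbles=2
Tick 8: [PARSE:-, VALIDATE:-, TRANSFORM:-, EMIT:P4(v=15,ok=T)] out:P3(v=0); bubbles=3
Tick 9: [PARSE:-, VALIDATE:-, TRANSFORM:-, EMIT:-] out:P4(v=15); bubbles=4
Total bubble-slots: 20

Answer: 20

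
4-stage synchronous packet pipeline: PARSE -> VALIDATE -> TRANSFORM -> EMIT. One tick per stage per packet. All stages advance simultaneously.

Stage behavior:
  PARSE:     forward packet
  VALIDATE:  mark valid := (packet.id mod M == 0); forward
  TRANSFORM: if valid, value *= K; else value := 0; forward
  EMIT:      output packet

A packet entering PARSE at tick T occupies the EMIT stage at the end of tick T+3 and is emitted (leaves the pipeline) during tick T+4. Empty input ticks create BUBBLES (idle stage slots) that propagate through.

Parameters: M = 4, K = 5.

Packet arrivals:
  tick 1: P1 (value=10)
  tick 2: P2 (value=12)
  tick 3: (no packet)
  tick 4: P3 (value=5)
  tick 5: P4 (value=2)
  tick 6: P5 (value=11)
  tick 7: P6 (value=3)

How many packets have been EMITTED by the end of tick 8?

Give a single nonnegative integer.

Tick 1: [PARSE:P1(v=10,ok=F), VALIDATE:-, TRANSFORM:-, EMIT:-] out:-; in:P1
Tick 2: [PARSE:P2(v=12,ok=F), VALIDATE:P1(v=10,ok=F), TRANSFORM:-, EMIT:-] out:-; in:P2
Tick 3: [PARSE:-, VALIDATE:P2(v=12,ok=F), TRANSFORM:P1(v=0,ok=F), EMIT:-] out:-; in:-
Tick 4: [PARSE:P3(v=5,ok=F), VALIDATE:-, TRANSFORM:P2(v=0,ok=F), EMIT:P1(v=0,ok=F)] out:-; in:P3
Tick 5: [PARSE:P4(v=2,ok=F), VALIDATE:P3(v=5,ok=F), TRANSFORM:-, EMIT:P2(v=0,ok=F)] out:P1(v=0); in:P4
Tick 6: [PARSE:P5(v=11,ok=F), VALIDATE:P4(v=2,ok=T), TRANSFORM:P3(v=0,ok=F), EMIT:-] out:P2(v=0); in:P5
Tick 7: [PARSE:P6(v=3,ok=F), VALIDATE:P5(v=11,ok=F), TRANSFORM:P4(v=10,ok=T), EMIT:P3(v=0,ok=F)] out:-; in:P6
Tick 8: [PARSE:-, VALIDATE:P6(v=3,ok=F), TRANSFORM:P5(v=0,ok=F), EMIT:P4(v=10,ok=T)] out:P3(v=0); in:-
Emitted by tick 8: ['P1', 'P2', 'P3']

Answer: 3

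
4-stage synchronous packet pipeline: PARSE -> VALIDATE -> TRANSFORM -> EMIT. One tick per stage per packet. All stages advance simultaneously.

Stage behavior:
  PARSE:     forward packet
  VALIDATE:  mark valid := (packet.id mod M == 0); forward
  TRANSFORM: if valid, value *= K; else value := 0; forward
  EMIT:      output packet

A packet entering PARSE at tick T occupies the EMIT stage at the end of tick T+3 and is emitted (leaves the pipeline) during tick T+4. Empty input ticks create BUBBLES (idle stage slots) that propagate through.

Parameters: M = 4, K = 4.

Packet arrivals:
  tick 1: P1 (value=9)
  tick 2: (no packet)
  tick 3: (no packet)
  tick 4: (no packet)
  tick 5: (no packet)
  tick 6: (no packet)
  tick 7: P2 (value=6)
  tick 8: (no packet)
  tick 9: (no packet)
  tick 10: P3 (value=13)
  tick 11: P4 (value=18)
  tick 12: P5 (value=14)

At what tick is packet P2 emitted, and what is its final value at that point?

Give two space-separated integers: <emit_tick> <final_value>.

Tick 1: [PARSE:P1(v=9,ok=F), VALIDATE:-, TRANSFORM:-, EMIT:-] out:-; in:P1
Tick 2: [PARSE:-, VALIDATE:P1(v=9,ok=F), TRANSFORM:-, EMIT:-] out:-; in:-
Tick 3: [PARSE:-, VALIDATE:-, TRANSFORM:P1(v=0,ok=F), EMIT:-] out:-; in:-
Tick 4: [PARSE:-, VALIDATE:-, TRANSFORM:-, EMIT:P1(v=0,ok=F)] out:-; in:-
Tick 5: [PARSE:-, VALIDATE:-, TRANSFORM:-, EMIT:-] out:P1(v=0); in:-
Tick 6: [PARSE:-, VALIDATE:-, TRANSFORM:-, EMIT:-] out:-; in:-
Tick 7: [PARSE:P2(v=6,ok=F), VALIDATE:-, TRANSFORM:-, EMIT:-] out:-; in:P2
Tick 8: [PARSE:-, VALIDATE:P2(v=6,ok=F), TRANSFORM:-, EMIT:-] out:-; in:-
Tick 9: [PARSE:-, VALIDATE:-, TRANSFORM:P2(v=0,ok=F), EMIT:-] out:-; in:-
Tick 10: [PARSE:P3(v=13,ok=F), VALIDATE:-, TRANSFORM:-, EMIT:P2(v=0,ok=F)] out:-; in:P3
Tick 11: [PARSE:P4(v=18,ok=F), VALIDATE:P3(v=13,ok=F), TRANSFORM:-, EMIT:-] out:P2(v=0); in:P4
Tick 12: [PARSE:P5(v=14,ok=F), VALIDATE:P4(v=18,ok=T), TRANSFORM:P3(v=0,ok=F), EMIT:-] out:-; in:P5
Tick 13: [PARSE:-, VALIDATE:P5(v=14,ok=F), TRANSFORM:P4(v=72,ok=T), EMIT:P3(v=0,ok=F)] out:-; in:-
Tick 14: [PARSE:-, VALIDATE:-, TRANSFORM:P5(v=0,ok=F), EMIT:P4(v=72,ok=T)] out:P3(v=0); in:-
Tick 15: [PARSE:-, VALIDATE:-, TRANSFORM:-, EMIT:P5(v=0,ok=F)] out:P4(v=72); in:-
Tick 16: [PARSE:-, VALIDATE:-, TRANSFORM:-, EMIT:-] out:P5(v=0); in:-
P2: arrives tick 7, valid=False (id=2, id%4=2), emit tick 11, final value 0

Answer: 11 0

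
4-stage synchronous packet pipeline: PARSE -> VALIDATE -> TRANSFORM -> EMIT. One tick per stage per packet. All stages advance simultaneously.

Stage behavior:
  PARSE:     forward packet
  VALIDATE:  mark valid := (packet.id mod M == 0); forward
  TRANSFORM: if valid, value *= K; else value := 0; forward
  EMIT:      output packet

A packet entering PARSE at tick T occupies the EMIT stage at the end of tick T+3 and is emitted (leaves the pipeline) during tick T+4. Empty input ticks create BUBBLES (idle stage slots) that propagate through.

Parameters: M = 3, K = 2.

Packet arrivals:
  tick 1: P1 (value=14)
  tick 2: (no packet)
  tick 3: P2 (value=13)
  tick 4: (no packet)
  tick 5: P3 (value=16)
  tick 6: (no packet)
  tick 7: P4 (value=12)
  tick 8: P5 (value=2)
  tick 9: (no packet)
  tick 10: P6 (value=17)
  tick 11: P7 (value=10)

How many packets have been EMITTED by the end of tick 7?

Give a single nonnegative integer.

Answer: 2

Derivation:
Tick 1: [PARSE:P1(v=14,ok=F), VALIDATE:-, TRANSFORM:-, EMIT:-] out:-; in:P1
Tick 2: [PARSE:-, VALIDATE:P1(v=14,ok=F), TRANSFORM:-, EMIT:-] out:-; in:-
Tick 3: [PARSE:P2(v=13,ok=F), VALIDATE:-, TRANSFORM:P1(v=0,ok=F), EMIT:-] out:-; in:P2
Tick 4: [PARSE:-, VALIDATE:P2(v=13,ok=F), TRANSFORM:-, EMIT:P1(v=0,ok=F)] out:-; in:-
Tick 5: [PARSE:P3(v=16,ok=F), VALIDATE:-, TRANSFORM:P2(v=0,ok=F), EMIT:-] out:P1(v=0); in:P3
Tick 6: [PARSE:-, VALIDATE:P3(v=16,ok=T), TRANSFORM:-, EMIT:P2(v=0,ok=F)] out:-; in:-
Tick 7: [PARSE:P4(v=12,ok=F), VALIDATE:-, TRANSFORM:P3(v=32,ok=T), EMIT:-] out:P2(v=0); in:P4
Emitted by tick 7: ['P1', 'P2']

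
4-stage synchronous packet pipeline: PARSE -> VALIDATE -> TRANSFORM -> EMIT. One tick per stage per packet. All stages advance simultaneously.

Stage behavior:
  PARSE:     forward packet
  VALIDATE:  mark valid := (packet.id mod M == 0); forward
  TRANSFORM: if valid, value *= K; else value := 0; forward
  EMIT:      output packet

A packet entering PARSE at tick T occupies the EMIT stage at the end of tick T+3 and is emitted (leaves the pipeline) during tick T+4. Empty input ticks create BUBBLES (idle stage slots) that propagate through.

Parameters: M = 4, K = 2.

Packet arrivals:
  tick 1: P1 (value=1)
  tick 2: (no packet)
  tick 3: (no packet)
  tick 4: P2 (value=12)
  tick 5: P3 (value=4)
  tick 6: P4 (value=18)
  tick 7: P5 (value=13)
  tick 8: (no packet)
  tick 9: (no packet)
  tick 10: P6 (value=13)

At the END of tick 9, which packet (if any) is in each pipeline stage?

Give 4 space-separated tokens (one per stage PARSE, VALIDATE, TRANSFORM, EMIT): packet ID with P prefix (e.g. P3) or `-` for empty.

Answer: - - P5 P4

Derivation:
Tick 1: [PARSE:P1(v=1,ok=F), VALIDATE:-, TRANSFORM:-, EMIT:-] out:-; in:P1
Tick 2: [PARSE:-, VALIDATE:P1(v=1,ok=F), TRANSFORM:-, EMIT:-] out:-; in:-
Tick 3: [PARSE:-, VALIDATE:-, TRANSFORM:P1(v=0,ok=F), EMIT:-] out:-; in:-
Tick 4: [PARSE:P2(v=12,ok=F), VALIDATE:-, TRANSFORM:-, EMIT:P1(v=0,ok=F)] out:-; in:P2
Tick 5: [PARSE:P3(v=4,ok=F), VALIDATE:P2(v=12,ok=F), TRANSFORM:-, EMIT:-] out:P1(v=0); in:P3
Tick 6: [PARSE:P4(v=18,ok=F), VALIDATE:P3(v=4,ok=F), TRANSFORM:P2(v=0,ok=F), EMIT:-] out:-; in:P4
Tick 7: [PARSE:P5(v=13,ok=F), VALIDATE:P4(v=18,ok=T), TRANSFORM:P3(v=0,ok=F), EMIT:P2(v=0,ok=F)] out:-; in:P5
Tick 8: [PARSE:-, VALIDATE:P5(v=13,ok=F), TRANSFORM:P4(v=36,ok=T), EMIT:P3(v=0,ok=F)] out:P2(v=0); in:-
Tick 9: [PARSE:-, VALIDATE:-, TRANSFORM:P5(v=0,ok=F), EMIT:P4(v=36,ok=T)] out:P3(v=0); in:-
At end of tick 9: ['-', '-', 'P5', 'P4']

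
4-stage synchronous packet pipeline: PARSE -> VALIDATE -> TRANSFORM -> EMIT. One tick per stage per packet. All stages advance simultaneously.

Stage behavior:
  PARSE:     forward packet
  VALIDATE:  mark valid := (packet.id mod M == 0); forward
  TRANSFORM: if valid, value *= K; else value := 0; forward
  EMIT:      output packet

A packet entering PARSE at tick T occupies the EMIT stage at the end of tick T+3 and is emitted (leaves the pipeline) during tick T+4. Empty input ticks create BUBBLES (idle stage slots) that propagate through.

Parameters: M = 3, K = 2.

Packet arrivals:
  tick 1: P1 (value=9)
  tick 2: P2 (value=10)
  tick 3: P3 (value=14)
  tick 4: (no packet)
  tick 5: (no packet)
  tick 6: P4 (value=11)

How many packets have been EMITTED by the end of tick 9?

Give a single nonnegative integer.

Tick 1: [PARSE:P1(v=9,ok=F), VALIDATE:-, TRANSFORM:-, EMIT:-] out:-; in:P1
Tick 2: [PARSE:P2(v=10,ok=F), VALIDATE:P1(v=9,ok=F), TRANSFORM:-, EMIT:-] out:-; in:P2
Tick 3: [PARSE:P3(v=14,ok=F), VALIDATE:P2(v=10,ok=F), TRANSFORM:P1(v=0,ok=F), EMIT:-] out:-; in:P3
Tick 4: [PARSE:-, VALIDATE:P3(v=14,ok=T), TRANSFORM:P2(v=0,ok=F), EMIT:P1(v=0,ok=F)] out:-; in:-
Tick 5: [PARSE:-, VALIDATE:-, TRANSFORM:P3(v=28,ok=T), EMIT:P2(v=0,ok=F)] out:P1(v=0); in:-
Tick 6: [PARSE:P4(v=11,ok=F), VALIDATE:-, TRANSFORM:-, EMIT:P3(v=28,ok=T)] out:P2(v=0); in:P4
Tick 7: [PARSE:-, VALIDATE:P4(v=11,ok=F), TRANSFORM:-, EMIT:-] out:P3(v=28); in:-
Tick 8: [PARSE:-, VALIDATE:-, TRANSFORM:P4(v=0,ok=F), EMIT:-] out:-; in:-
Tick 9: [PARSE:-, VALIDATE:-, TRANSFORM:-, EMIT:P4(v=0,ok=F)] out:-; in:-
Emitted by tick 9: ['P1', 'P2', 'P3']

Answer: 3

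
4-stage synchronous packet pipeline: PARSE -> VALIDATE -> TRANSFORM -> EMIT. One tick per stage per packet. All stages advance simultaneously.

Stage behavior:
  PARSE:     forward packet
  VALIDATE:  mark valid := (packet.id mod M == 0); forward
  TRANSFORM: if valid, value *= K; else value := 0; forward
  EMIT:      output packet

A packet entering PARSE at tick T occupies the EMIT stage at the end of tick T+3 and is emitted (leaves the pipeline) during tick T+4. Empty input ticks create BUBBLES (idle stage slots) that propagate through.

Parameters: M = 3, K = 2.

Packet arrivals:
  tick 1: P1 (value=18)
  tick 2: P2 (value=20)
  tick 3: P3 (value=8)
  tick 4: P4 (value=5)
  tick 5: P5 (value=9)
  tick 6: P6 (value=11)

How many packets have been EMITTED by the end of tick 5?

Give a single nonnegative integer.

Tick 1: [PARSE:P1(v=18,ok=F), VALIDATE:-, TRANSFORM:-, EMIT:-] out:-; in:P1
Tick 2: [PARSE:P2(v=20,ok=F), VALIDATE:P1(v=18,ok=F), TRANSFORM:-, EMIT:-] out:-; in:P2
Tick 3: [PARSE:P3(v=8,ok=F), VALIDATE:P2(v=20,ok=F), TRANSFORM:P1(v=0,ok=F), EMIT:-] out:-; in:P3
Tick 4: [PARSE:P4(v=5,ok=F), VALIDATE:P3(v=8,ok=T), TRANSFORM:P2(v=0,ok=F), EMIT:P1(v=0,ok=F)] out:-; in:P4
Tick 5: [PARSE:P5(v=9,ok=F), VALIDATE:P4(v=5,ok=F), TRANSFORM:P3(v=16,ok=T), EMIT:P2(v=0,ok=F)] out:P1(v=0); in:P5
Emitted by tick 5: ['P1']

Answer: 1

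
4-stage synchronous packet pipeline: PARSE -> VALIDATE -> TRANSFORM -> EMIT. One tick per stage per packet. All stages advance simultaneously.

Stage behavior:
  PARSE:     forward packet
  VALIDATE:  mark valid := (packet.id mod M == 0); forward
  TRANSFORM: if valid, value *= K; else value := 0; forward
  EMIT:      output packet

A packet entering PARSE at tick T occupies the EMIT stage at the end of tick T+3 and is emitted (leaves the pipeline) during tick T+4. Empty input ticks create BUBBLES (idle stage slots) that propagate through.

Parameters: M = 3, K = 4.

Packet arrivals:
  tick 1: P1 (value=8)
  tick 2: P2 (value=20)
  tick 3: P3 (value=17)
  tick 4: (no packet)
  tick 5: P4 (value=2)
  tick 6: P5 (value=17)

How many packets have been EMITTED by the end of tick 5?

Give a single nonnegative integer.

Tick 1: [PARSE:P1(v=8,ok=F), VALIDATE:-, TRANSFORM:-, EMIT:-] out:-; in:P1
Tick 2: [PARSE:P2(v=20,ok=F), VALIDATE:P1(v=8,ok=F), TRANSFORM:-, EMIT:-] out:-; in:P2
Tick 3: [PARSE:P3(v=17,ok=F), VALIDATE:P2(v=20,ok=F), TRANSFORM:P1(v=0,ok=F), EMIT:-] out:-; in:P3
Tick 4: [PARSE:-, VALIDATE:P3(v=17,ok=T), TRANSFORM:P2(v=0,ok=F), EMIT:P1(v=0,ok=F)] out:-; in:-
Tick 5: [PARSE:P4(v=2,ok=F), VALIDATE:-, TRANSFORM:P3(v=68,ok=T), EMIT:P2(v=0,ok=F)] out:P1(v=0); in:P4
Emitted by tick 5: ['P1']

Answer: 1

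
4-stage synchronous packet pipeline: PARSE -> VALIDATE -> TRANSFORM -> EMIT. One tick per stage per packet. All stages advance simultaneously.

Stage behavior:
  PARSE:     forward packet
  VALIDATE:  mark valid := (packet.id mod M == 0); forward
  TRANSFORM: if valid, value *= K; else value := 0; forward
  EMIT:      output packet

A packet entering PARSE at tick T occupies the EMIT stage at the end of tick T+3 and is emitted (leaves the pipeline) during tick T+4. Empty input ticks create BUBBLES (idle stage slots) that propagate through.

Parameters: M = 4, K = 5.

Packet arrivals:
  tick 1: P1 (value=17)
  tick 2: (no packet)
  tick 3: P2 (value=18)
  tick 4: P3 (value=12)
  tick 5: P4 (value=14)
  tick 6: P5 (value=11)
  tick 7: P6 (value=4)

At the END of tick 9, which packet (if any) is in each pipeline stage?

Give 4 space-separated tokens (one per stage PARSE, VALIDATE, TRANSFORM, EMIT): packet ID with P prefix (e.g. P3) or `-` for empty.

Tick 1: [PARSE:P1(v=17,ok=F), VALIDATE:-, TRANSFORM:-, EMIT:-] out:-; in:P1
Tick 2: [PARSE:-, VALIDATE:P1(v=17,ok=F), TRANSFORM:-, EMIT:-] out:-; in:-
Tick 3: [PARSE:P2(v=18,ok=F), VALIDATE:-, TRANSFORM:P1(v=0,ok=F), EMIT:-] out:-; in:P2
Tick 4: [PARSE:P3(v=12,ok=F), VALIDATE:P2(v=18,ok=F), TRANSFORM:-, EMIT:P1(v=0,ok=F)] out:-; in:P3
Tick 5: [PARSE:P4(v=14,ok=F), VALIDATE:P3(v=12,ok=F), TRANSFORM:P2(v=0,ok=F), EMIT:-] out:P1(v=0); in:P4
Tick 6: [PARSE:P5(v=11,ok=F), VALIDATE:P4(v=14,ok=T), TRANSFORM:P3(v=0,ok=F), EMIT:P2(v=0,ok=F)] out:-; in:P5
Tick 7: [PARSE:P6(v=4,ok=F), VALIDATE:P5(v=11,ok=F), TRANSFORM:P4(v=70,ok=T), EMIT:P3(v=0,ok=F)] out:P2(v=0); in:P6
Tick 8: [PARSE:-, VALIDATE:P6(v=4,ok=F), TRANSFORM:P5(v=0,ok=F), EMIT:P4(v=70,ok=T)] out:P3(v=0); in:-
Tick 9: [PARSE:-, VALIDATE:-, TRANSFORM:P6(v=0,ok=F), EMIT:P5(v=0,ok=F)] out:P4(v=70); in:-
At end of tick 9: ['-', '-', 'P6', 'P5']

Answer: - - P6 P5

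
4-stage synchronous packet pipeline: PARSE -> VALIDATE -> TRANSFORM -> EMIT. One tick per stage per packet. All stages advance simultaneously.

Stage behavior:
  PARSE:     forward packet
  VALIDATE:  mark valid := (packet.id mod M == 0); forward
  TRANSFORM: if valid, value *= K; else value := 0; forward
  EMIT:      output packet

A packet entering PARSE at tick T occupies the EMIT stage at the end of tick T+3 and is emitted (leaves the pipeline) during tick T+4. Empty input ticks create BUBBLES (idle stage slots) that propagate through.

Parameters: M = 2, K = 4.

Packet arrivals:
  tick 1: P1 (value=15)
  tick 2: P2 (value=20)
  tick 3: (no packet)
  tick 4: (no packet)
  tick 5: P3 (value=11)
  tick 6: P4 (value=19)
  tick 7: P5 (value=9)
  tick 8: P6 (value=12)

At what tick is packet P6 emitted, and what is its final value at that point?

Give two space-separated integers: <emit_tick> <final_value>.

Tick 1: [PARSE:P1(v=15,ok=F), VALIDATE:-, TRANSFORM:-, EMIT:-] out:-; in:P1
Tick 2: [PARSE:P2(v=20,ok=F), VALIDATE:P1(v=15,ok=F), TRANSFORM:-, EMIT:-] out:-; in:P2
Tick 3: [PARSE:-, VALIDATE:P2(v=20,ok=T), TRANSFORM:P1(v=0,ok=F), EMIT:-] out:-; in:-
Tick 4: [PARSE:-, VALIDATE:-, TRANSFORM:P2(v=80,ok=T), EMIT:P1(v=0,ok=F)] out:-; in:-
Tick 5: [PARSE:P3(v=11,ok=F), VALIDATE:-, TRANSFORM:-, EMIT:P2(v=80,ok=T)] out:P1(v=0); in:P3
Tick 6: [PARSE:P4(v=19,ok=F), VALIDATE:P3(v=11,ok=F), TRANSFORM:-, EMIT:-] out:P2(v=80); in:P4
Tick 7: [PARSE:P5(v=9,ok=F), VALIDATE:P4(v=19,ok=T), TRANSFORM:P3(v=0,ok=F), EMIT:-] out:-; in:P5
Tick 8: [PARSE:P6(v=12,ok=F), VALIDATE:P5(v=9,ok=F), TRANSFORM:P4(v=76,ok=T), EMIT:P3(v=0,ok=F)] out:-; in:P6
Tick 9: [PARSE:-, VALIDATE:P6(v=12,ok=T), TRANSFORM:P5(v=0,ok=F), EMIT:P4(v=76,ok=T)] out:P3(v=0); in:-
Tick 10: [PARSE:-, VALIDATE:-, TRANSFORM:P6(v=48,ok=T), EMIT:P5(v=0,ok=F)] out:P4(v=76); in:-
Tick 11: [PARSE:-, VALIDATE:-, TRANSFORM:-, EMIT:P6(v=48,ok=T)] out:P5(v=0); in:-
Tick 12: [PARSE:-, VALIDATE:-, TRANSFORM:-, EMIT:-] out:P6(v=48); in:-
P6: arrives tick 8, valid=True (id=6, id%2=0), emit tick 12, final value 48

Answer: 12 48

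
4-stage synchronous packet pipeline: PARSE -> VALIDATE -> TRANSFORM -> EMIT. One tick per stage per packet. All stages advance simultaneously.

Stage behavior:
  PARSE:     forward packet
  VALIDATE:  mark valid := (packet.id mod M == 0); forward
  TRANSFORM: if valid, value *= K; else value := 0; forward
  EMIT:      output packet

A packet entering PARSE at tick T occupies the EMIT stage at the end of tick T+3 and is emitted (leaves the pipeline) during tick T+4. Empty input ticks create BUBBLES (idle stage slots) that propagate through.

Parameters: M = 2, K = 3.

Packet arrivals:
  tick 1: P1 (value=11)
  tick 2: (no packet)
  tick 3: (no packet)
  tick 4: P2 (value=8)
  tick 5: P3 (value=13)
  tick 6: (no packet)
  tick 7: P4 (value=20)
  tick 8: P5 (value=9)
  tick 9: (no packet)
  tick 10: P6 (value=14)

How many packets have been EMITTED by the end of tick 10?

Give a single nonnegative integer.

Answer: 3

Derivation:
Tick 1: [PARSE:P1(v=11,ok=F), VALIDATE:-, TRANSFORM:-, EMIT:-] out:-; in:P1
Tick 2: [PARSE:-, VALIDATE:P1(v=11,ok=F), TRANSFORM:-, EMIT:-] out:-; in:-
Tick 3: [PARSE:-, VALIDATE:-, TRANSFORM:P1(v=0,ok=F), EMIT:-] out:-; in:-
Tick 4: [PARSE:P2(v=8,ok=F), VALIDATE:-, TRANSFORM:-, EMIT:P1(v=0,ok=F)] out:-; in:P2
Tick 5: [PARSE:P3(v=13,ok=F), VALIDATE:P2(v=8,ok=T), TRANSFORM:-, EMIT:-] out:P1(v=0); in:P3
Tick 6: [PARSE:-, VALIDATE:P3(v=13,ok=F), TRANSFORM:P2(v=24,ok=T), EMIT:-] out:-; in:-
Tick 7: [PARSE:P4(v=20,ok=F), VALIDATE:-, TRANSFORM:P3(v=0,ok=F), EMIT:P2(v=24,ok=T)] out:-; in:P4
Tick 8: [PARSE:P5(v=9,ok=F), VALIDATE:P4(v=20,ok=T), TRANSFORM:-, EMIT:P3(v=0,ok=F)] out:P2(v=24); in:P5
Tick 9: [PARSE:-, VALIDATE:P5(v=9,ok=F), TRANSFORM:P4(v=60,ok=T), EMIT:-] out:P3(v=0); in:-
Tick 10: [PARSE:P6(v=14,ok=F), VALIDATE:-, TRANSFORM:P5(v=0,ok=F), EMIT:P4(v=60,ok=T)] out:-; in:P6
Emitted by tick 10: ['P1', 'P2', 'P3']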